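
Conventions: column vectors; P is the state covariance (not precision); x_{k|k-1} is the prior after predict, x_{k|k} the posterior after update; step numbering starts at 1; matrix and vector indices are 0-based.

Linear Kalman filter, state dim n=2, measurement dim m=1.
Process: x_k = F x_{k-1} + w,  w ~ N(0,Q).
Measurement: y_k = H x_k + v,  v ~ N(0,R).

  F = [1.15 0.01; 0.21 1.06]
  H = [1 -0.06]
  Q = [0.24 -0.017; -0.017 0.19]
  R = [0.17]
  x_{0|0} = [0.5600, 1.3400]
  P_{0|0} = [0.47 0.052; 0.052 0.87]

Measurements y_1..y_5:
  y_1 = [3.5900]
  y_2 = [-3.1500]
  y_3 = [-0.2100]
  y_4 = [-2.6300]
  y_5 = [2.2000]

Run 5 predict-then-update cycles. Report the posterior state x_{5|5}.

step 1: x^-=[0.6574, 1.5380]  P^-=[0.8629 0.1692; 0.1692 1.2114]  S=[1.0169]  K=[0.8385; 0.0949]  nu=[3.0249]  x^+=[3.1938, 1.8252]  P^+=[0.1478 0.0883; 0.0883 1.2022]
step 2: x^-=[3.6912, 2.6054]  P^-=[0.4377 0.1392; 0.1392 1.5867]  S=[0.5967]  K=[0.7195; 0.0738]  nu=[-6.6848]  x^+=[-1.1187, 2.1120]  P^+=[0.1288 0.1076; 0.1076 1.5834]
step 3: x^-=[-1.2654, 2.0038]  P^-=[0.4129 0.1622; 0.1622 2.0227]  S=[0.5707]  K=[0.7064; 0.0716]  nu=[1.1756]  x^+=[-0.4349, 2.0879]  P^+=[0.1281 0.1334; 0.1334 2.0198]
step 4: x^-=[-0.4792, 2.1219]  P^-=[0.4127 0.1982; 0.1982 2.5244]  S=[0.5680]  K=[0.7056; 0.0823]  nu=[-2.0234]  x^+=[-1.9070, 1.9554]  P^+=[0.1299 0.1652; 0.1652 2.5206]
step 5: x^-=[-2.1735, 1.6723]  P^-=[0.4158 0.2428; 0.2428 3.1014]  S=[0.5678]  K=[0.7066; 0.0999]  nu=[4.4739]  x^+=[0.9877, 2.1194]  P^+=[0.1323 0.2027; 0.2027 3.0957]

x_post = [0.9877, 2.1194]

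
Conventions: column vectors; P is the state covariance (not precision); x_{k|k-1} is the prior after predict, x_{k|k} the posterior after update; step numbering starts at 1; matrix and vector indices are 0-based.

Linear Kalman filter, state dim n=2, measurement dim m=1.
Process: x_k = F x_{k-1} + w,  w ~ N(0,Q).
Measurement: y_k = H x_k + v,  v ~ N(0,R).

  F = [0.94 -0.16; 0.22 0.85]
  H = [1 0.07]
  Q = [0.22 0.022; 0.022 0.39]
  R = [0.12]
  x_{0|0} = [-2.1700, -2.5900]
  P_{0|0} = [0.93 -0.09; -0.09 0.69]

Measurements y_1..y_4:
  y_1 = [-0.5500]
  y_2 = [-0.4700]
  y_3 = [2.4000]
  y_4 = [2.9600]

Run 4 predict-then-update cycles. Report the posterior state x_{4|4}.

step 1: x^-=[-1.6254, -2.6789]  P^-=[1.0865 0.0517; 0.0517 0.8999]  S=[1.2181]  K=[0.8949; 0.0942]  nu=[1.2629]  x^+=[-0.4952, -2.5599]  P^+=[0.1110 -0.0509; -0.0509 0.8891]
step 2: x^-=[-0.0559, -2.2849]  P^-=[0.3561 -0.1149; -0.1149 1.0187]  S=[0.4650]  K=[0.7485; -0.0937]  nu=[-0.2541]  x^+=[-0.2461, -2.2611]  P^+=[0.0956 -0.0823; -0.0823 1.0146]
step 3: x^-=[0.1304, -1.9761]  P^-=[0.3552 -0.1591; -0.1591 1.0969]  S=[0.4583]  K=[0.7507; -0.1795]  nu=[2.4079]  x^+=[1.9381, -2.4083]  P^+=[0.0969 -0.0973; -0.0973 1.0821]
step 4: x^-=[2.2071, -1.6207]  P^-=[0.3626 -0.1794; -0.1794 1.1401]  S=[0.4631]  K=[0.7559; -0.2152]  nu=[0.8663]  x^+=[2.8620, -1.8071]  P^+=[0.0980 -0.1041; -0.1041 1.1187]

x_post = [2.8620, -1.8071]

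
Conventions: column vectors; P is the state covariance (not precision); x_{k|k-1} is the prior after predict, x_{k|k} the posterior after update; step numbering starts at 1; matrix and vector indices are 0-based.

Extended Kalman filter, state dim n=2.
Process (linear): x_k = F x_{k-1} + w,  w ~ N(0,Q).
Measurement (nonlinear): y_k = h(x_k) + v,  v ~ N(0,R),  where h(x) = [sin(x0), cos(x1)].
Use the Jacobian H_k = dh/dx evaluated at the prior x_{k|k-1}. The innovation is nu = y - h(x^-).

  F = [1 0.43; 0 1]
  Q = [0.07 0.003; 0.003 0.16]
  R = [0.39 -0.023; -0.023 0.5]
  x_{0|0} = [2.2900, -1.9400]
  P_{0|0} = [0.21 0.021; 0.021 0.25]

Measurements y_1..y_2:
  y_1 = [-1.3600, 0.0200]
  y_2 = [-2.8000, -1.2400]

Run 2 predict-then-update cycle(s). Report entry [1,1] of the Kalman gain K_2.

step 1: x^-=[1.4558, -1.9400]  P^-=[0.3443 0.1315; 0.1315 0.4100]  H_jac=[0.1147 0.0000; 0.0000 0.9326]  S=[0.3945 -0.0089; -0.0089 0.8566]  K=[0.1034 0.1442; 0.0484 0.4469]  nu=[-2.3534, 0.3809]  x^+=[1.2674, -1.8836]  P^+=[0.3225 0.0748; 0.0748 0.2384]
step 2: x^-=[0.4575, -1.8836]  P^-=[0.5009 0.1803; 0.1803 0.3984]  H_jac=[0.8972 0.0000; 0.0000 0.9515]  S=[0.7932 0.1309; 0.1309 0.8607]  K=[0.5474 0.1161; 0.1346 0.4200]  nu=[-3.2417, -0.9323]  x^+=[-1.4253, -2.7115]  P^+=[0.2350 0.0478; 0.0478 0.2174]

K[1,1] = 0.4200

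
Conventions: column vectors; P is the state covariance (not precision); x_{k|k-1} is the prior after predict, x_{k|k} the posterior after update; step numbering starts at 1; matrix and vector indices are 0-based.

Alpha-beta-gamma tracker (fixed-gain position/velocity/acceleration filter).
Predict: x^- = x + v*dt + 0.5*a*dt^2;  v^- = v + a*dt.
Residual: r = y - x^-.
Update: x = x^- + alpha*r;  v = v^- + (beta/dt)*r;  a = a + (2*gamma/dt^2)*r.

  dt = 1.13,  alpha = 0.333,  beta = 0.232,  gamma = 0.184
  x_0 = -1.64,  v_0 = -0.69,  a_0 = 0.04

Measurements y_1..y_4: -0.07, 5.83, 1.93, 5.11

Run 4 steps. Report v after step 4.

v_post = 5.5620

step 1: x_pred=-2.3942  r=2.3242  x^+=-1.6202  v^+=-0.1676  a^+=0.7098
step 2: x_pred=-1.3565  r=7.1865  x^+=1.0366  v^+=2.1099  a^+=2.7809
step 3: x_pred=5.1963  r=-3.2663  x^+=4.1086  v^+=4.5818  a^+=1.8396
step 4: x_pred=10.4605  r=-5.3505  x^+=8.6788  v^+=5.5620  a^+=0.2976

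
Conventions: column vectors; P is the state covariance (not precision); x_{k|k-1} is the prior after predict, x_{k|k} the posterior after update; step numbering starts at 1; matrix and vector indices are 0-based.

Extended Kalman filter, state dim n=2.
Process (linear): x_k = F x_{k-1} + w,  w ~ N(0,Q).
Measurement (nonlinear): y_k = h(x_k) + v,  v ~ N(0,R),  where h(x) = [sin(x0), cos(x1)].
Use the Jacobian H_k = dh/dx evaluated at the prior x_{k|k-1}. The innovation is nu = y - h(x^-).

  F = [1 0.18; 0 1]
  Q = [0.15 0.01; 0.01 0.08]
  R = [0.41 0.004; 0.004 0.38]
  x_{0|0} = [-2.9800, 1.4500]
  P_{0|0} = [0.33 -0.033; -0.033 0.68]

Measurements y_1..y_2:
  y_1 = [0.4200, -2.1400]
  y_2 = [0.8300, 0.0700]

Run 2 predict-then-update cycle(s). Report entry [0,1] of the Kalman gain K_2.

step 1: x^-=[-2.7190, 1.4500]  P^-=[0.4902 0.0994; 0.0994 0.7600]  H_jac=[-0.9120 0.0000; 0.0000 -0.9927]  S=[0.8177 0.0940; 0.0940 1.1290]  K=[-0.5418 -0.0423; -0.0344 -0.6654]  nu=[0.8301, -2.2605]  x^+=[-3.0732, 2.9256]  P^+=[0.2438 0.0184; 0.0184 0.2549]
step 2: x^-=[-2.5466, 2.9256]  P^-=[0.4086 0.0742; 0.0742 0.3349]  H_jac=[-0.8281 0.0000; 0.0000 -0.2143]  S=[0.6902 0.0172; 0.0172 0.3954]  K=[-0.4898 -0.0190; -0.0847 -0.1778]  nu=[1.3905, 1.0468]  x^+=[-3.2475, 2.6218]  P^+=[0.2426 0.0428; 0.0428 0.3169]

K[0,1] = -0.0190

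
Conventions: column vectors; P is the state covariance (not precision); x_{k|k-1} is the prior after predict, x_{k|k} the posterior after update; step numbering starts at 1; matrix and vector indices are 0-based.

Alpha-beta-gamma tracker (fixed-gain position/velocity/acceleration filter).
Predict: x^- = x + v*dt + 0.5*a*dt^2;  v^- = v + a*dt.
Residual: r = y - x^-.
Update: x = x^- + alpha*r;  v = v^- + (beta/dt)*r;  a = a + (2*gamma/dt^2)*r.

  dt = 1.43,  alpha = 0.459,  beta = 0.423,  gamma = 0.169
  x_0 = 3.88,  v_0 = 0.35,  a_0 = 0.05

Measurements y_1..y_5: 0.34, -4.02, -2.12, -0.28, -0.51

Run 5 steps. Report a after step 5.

a_post = 2.1632

step 1: x_pred=4.4316  r=-4.0916  x^+=2.5536  v^+=-0.7888  a^+=-0.6263
step 2: x_pred=0.7852  r=-4.8052  x^+=-1.4204  v^+=-3.1058  a^+=-1.4205
step 3: x_pred=-7.3142  r=5.1942  x^+=-4.9300  v^+=-3.6008  a^+=-0.5620
step 4: x_pred=-10.6537  r=10.3737  x^+=-5.8922  v^+=-1.3358  a^+=1.1527
step 5: x_pred=-6.6239  r=6.1139  x^+=-3.8176  v^+=2.1210  a^+=2.1632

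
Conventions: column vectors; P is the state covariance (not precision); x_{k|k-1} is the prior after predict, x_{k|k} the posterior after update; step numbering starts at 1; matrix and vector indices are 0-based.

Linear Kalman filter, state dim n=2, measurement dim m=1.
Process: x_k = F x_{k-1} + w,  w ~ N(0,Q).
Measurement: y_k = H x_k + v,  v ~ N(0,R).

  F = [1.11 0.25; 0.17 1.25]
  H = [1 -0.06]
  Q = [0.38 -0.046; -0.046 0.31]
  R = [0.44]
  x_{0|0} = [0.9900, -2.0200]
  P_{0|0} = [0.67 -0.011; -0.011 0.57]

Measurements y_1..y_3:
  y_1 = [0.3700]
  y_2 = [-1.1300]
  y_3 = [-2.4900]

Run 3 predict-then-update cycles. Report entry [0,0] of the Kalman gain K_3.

K[0,0] = 0.7169

step 1: x^-=[0.5939, -2.3567]  P^-=[1.2350 0.2428; 0.2428 1.2153]  S=[1.6503]  K=[0.7396; 0.1030]  nu=[-0.3653]  x^+=[0.3237, -2.3943]  P^+=[0.3324 0.1172; 0.1172 1.1978]
step 2: x^-=[-0.2392, -2.9379]  P^-=[0.9295 0.5586; 0.5586 2.2410]  S=[1.3105]  K=[0.6837; 0.3236]  nu=[-1.0670]  x^+=[-0.9687, -3.2832]  P^+=[0.3169 0.2686; 0.2686 2.1037]
step 3: x^-=[-1.8961, -4.2687]  P^-=[1.0511 1.0554; 1.0554 3.7204]  S=[1.3778]  K=[0.7169; 0.6040]  nu=[-0.8500]  x^+=[-2.5055, -4.7821]  P^+=[0.3430 0.4588; 0.4588 3.2178]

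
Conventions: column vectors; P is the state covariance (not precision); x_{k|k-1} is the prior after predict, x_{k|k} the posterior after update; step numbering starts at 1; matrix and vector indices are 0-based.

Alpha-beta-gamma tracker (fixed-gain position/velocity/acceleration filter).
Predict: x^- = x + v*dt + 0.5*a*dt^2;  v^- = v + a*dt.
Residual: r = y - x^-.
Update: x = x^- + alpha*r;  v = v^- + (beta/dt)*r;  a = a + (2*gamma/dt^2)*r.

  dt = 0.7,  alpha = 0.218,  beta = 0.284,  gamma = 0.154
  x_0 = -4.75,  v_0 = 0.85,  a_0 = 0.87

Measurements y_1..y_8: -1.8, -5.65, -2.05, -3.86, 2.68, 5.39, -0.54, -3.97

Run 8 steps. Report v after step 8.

step 1: x_pred=-3.9419  r=2.1418  x^+=-3.4749  v^+=2.3280  a^+=2.2163
step 2: x_pred=-1.3023  r=-4.3477  x^+=-2.2501  v^+=2.1155  a^+=-0.5165
step 3: x_pred=-0.8958  r=-1.1542  x^+=-1.1474  v^+=1.2857  a^+=-1.2420
step 4: x_pred=-0.5518  r=-3.3082  x^+=-1.2730  v^+=-0.9259  a^+=-3.3214
step 5: x_pred=-2.7348  r=5.4148  x^+=-1.5544  v^+=-1.0540  a^+=0.0822
step 6: x_pred=-2.2721  r=7.6621  x^+=-0.6018  v^+=2.1121  a^+=4.8984
step 7: x_pred=2.0768  r=-2.6168  x^+=1.5063  v^+=4.4793  a^+=3.2535
step 8: x_pred=5.4389  r=-9.4089  x^+=3.3878  v^+=2.9394  a^+=-2.6607

v_post = 2.9394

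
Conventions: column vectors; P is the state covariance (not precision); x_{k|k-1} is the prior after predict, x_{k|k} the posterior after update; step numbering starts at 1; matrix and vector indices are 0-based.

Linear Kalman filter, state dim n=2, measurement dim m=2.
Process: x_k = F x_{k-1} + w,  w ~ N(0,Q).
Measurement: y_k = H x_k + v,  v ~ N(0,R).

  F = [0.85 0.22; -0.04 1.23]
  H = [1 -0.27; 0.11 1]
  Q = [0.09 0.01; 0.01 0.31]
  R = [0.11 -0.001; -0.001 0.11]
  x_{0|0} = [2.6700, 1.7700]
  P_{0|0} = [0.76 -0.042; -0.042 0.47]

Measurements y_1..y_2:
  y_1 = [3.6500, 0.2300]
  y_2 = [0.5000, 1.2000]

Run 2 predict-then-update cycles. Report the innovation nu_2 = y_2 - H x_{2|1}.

innov = [-2.4869, 0.9769]

step 1: x^-=[2.6589, 2.0703]  P^-=[0.6461 0.0678; 0.0678 1.0264]  S=[0.7944 -0.1413; -0.1413 1.1591]  K=[0.8297 0.2209; -0.1072 0.8789]  nu=[1.5501, -2.1328]  x^+=[3.4738, 0.0297]  P^+=[0.0946 0.0131; 0.0131 0.0953]
step 2: x^-=[2.9592, -0.1024]  P^-=[0.1678 0.0461; 0.0461 0.4531]  S=[0.2859 -0.0601; -0.0601 0.5753]  K=[0.5797 0.1729; -0.1013 0.7859]  nu=[-2.4869, 0.9769]  x^+=[1.6864, 0.9172]  P^+=[0.0666 0.0111; 0.0111 0.0853]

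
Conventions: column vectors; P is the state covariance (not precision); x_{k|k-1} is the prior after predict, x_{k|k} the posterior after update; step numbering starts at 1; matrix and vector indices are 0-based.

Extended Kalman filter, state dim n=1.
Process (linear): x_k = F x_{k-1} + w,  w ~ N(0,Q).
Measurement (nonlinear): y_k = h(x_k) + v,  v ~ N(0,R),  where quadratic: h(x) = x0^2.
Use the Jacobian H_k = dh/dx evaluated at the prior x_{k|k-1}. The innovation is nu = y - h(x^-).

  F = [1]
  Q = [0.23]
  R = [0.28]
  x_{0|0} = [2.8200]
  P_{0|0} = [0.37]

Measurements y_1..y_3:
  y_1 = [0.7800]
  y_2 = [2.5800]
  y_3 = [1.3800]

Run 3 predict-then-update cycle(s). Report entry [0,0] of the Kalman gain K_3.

step 1: x^-=[2.8200]  P^-=[0.6000]  H_jac=[5.6400]  S=[19.3658]  K=[0.1747]  nu=[-7.1724]  x^+=[1.5667]  P^+=[0.0087]
step 2: x^-=[1.5667]  P^-=[0.2387]  H_jac=[3.1334]  S=[2.6233]  K=[0.2851]  nu=[0.1255]  x^+=[1.6025]  P^+=[0.0255]
step 3: x^-=[1.6025]  P^-=[0.2555]  H_jac=[3.2049]  S=[2.9041]  K=[0.2819]  nu=[-1.1879]  x^+=[1.2676]  P^+=[0.0246]

K[0,0] = 0.2819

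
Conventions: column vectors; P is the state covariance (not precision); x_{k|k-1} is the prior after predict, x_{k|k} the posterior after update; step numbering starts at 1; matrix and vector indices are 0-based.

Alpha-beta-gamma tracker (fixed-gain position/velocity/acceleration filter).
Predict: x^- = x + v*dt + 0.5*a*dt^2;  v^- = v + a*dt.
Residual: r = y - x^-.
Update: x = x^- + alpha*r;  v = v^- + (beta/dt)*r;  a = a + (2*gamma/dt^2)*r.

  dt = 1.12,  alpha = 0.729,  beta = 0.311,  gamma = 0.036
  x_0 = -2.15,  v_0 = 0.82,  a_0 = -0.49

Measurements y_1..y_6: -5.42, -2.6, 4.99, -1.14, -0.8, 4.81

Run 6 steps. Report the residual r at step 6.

step 1: x_pred=-1.5389  r=-3.8811  x^+=-4.3682  v^+=-0.8065  a^+=-0.7128
step 2: x_pred=-5.7185  r=3.1185  x^+=-3.4451  v^+=-0.7388  a^+=-0.5338
step 3: x_pred=-4.6074  r=9.5974  x^+=2.3891  v^+=1.3283  a^+=0.0171
step 4: x_pred=3.8876  r=-5.0276  x^+=0.2225  v^+=-0.0486  a^+=-0.2715
step 5: x_pred=-0.0022  r=-0.7978  x^+=-0.5838  v^+=-0.5741  a^+=-0.3173
step 6: x_pred=-1.4258  r=6.2358  x^+=3.1201  v^+=0.8021  a^+=0.0407

resid = 6.2358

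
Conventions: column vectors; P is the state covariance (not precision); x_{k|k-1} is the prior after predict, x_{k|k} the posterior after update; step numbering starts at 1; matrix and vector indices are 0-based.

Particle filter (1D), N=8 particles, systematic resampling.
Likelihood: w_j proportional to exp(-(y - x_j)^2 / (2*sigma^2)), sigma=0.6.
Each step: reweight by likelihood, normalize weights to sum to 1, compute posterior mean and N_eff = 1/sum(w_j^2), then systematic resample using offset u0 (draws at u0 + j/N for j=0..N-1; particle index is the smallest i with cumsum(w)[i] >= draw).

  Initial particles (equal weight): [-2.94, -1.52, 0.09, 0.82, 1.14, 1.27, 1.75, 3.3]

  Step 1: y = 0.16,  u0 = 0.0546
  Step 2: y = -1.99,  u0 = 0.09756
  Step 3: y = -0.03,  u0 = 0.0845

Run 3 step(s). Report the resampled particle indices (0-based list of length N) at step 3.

step 1: w=[0.0000, 0.0098, 0.4885, 0.2686, 0.1296, 0.0889, 0.0147, 0.0000]  mean=0.5356  Neff=2.9780  idx=[2, 2, 2, 2, 3, 3, 4, 5]
step 2: w=[0.2491, 0.2491, 0.2491, 0.2491, 0.0018, 0.0018, 0.0001, 0.0000]  mean=0.0927  Neff=4.0294  idx=[0, 0, 1, 1, 2, 2, 3, 3]
step 3: w=[0.1250, 0.1250, 0.1250, 0.1250, 0.1250, 0.1250, 0.1250, 0.1250]  mean=0.0900  Neff=8.0000  idx=[0, 1, 2, 3, 4, 5, 6, 7]

resampled_idx = [0, 1, 2, 3, 4, 5, 6, 7]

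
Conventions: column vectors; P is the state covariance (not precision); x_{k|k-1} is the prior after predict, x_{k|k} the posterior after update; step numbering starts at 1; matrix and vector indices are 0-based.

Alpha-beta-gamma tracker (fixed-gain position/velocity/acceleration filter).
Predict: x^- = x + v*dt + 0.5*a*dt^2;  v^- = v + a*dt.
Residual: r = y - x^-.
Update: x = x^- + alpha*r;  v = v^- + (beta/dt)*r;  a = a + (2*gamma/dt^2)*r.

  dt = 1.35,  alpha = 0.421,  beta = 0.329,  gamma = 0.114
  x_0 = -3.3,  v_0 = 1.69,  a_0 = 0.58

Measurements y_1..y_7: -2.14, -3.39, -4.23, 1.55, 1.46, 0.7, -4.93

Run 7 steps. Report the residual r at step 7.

step 1: x_pred=-0.4900  r=-1.6500  x^+=-1.1846  v^+=2.0709  a^+=0.3736
step 2: x_pred=1.9515  r=-5.3415  x^+=-0.2973  v^+=1.2735  a^+=-0.2947
step 3: x_pred=1.1534  r=-5.3834  x^+=-1.1130  v^+=-0.4363  a^+=-0.9681
step 4: x_pred=-2.5842  r=4.1342  x^+=-0.8437  v^+=-0.7357  a^+=-0.4509
step 5: x_pred=-2.2479  r=3.7079  x^+=-0.6868  v^+=-0.4409  a^+=0.0129
step 6: x_pred=-1.2703  r=1.9703  x^+=-0.4408  v^+=0.0567  a^+=0.2594
step 7: x_pred=-0.1278  r=-4.8022  x^+=-2.1495  v^+=-0.7634  a^+=-0.3414

resid = -4.8022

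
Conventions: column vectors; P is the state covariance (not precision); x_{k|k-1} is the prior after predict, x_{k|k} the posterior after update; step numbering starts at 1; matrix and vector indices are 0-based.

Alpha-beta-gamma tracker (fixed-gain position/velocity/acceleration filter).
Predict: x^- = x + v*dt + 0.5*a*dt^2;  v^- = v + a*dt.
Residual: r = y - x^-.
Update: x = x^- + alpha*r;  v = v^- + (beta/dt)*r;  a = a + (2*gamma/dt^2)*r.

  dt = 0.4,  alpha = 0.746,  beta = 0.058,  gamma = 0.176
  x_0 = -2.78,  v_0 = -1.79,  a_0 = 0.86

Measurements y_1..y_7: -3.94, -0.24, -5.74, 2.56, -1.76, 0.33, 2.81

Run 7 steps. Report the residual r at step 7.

step 1: x_pred=-3.4272  r=-0.5128  x^+=-3.8097  v^+=-1.5204  a^+=-0.2682
step 2: x_pred=-4.4393  r=4.1993  x^+=-1.3066  v^+=-1.0187  a^+=8.9704
step 3: x_pred=-0.9965  r=-4.7435  x^+=-4.5351  v^+=1.8816  a^+=-1.4653
step 4: x_pred=-3.8997  r=6.4597  x^+=0.9192  v^+=2.2322  a^+=12.7461
step 5: x_pred=2.8318  r=-4.5918  x^+=-0.5937  v^+=6.6648  a^+=2.6441
step 6: x_pred=2.2838  r=-1.9538  x^+=0.8263  v^+=7.4391  a^+=-1.6541
step 7: x_pred=3.6696  r=-0.8596  x^+=3.0283  v^+=6.6529  a^+=-3.5452

resid = -0.8596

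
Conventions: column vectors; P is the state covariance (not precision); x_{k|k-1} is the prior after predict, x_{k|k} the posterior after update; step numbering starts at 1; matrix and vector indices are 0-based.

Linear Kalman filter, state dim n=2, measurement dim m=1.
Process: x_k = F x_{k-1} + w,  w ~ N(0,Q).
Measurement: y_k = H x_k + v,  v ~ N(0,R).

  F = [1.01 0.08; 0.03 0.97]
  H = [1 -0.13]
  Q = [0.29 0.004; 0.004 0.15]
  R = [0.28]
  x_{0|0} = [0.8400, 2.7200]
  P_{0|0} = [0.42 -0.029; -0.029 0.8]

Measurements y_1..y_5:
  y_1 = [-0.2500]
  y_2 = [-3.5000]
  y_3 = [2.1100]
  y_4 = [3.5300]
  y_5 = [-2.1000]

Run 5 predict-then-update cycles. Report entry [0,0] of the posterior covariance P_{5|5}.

P_post[0,0] = 0.2106

step 1: x^-=[1.0660, 2.6636]  P^-=[0.7189 0.0503; 0.0503 0.9014]  S=[1.0010]  K=[0.7116; -0.0668]  nu=[-0.9697]  x^+=[0.3759, 2.7284]  P^+=[0.2120 0.0979; 0.0979 0.8969]
step 2: x^-=[0.5980, 2.6578]  P^-=[0.5278 0.1762; 0.1762 0.9998]  S=[0.7789]  K=[0.6482; 0.0593]  nu=[-3.7525]  x^+=[-1.8345, 2.4352]  P^+=[0.2005 0.1462; 0.1462 0.9971]
step 3: x^-=[-1.6580, 2.3071]  P^-=[0.5246 0.2311; 0.2311 1.0968]  S=[0.7630]  K=[0.6481; 0.1159]  nu=[4.0679]  x^+=[0.9785, 2.7788]  P^+=[0.2041 0.1737; 0.1737 1.0866]
step 4: x^-=[1.2105, 2.7248]  P^-=[0.5332 0.2651; 0.2651 1.1827]  S=[0.7642]  K=[0.6526; 0.1457]  nu=[2.6737]  x^+=[2.9553, 3.1144]  P^+=[0.2077 0.1924; 0.1924 1.1664]
step 5: x^-=[3.2340, 3.1096]  P^-=[0.5405 0.2898; 0.2898 1.2589]  S=[0.7664]  K=[0.6561; 0.1646]  nu=[-4.9298]  x^+=[-0.0002, 2.2982]  P^+=[0.2106 0.2070; 0.2070 1.2381]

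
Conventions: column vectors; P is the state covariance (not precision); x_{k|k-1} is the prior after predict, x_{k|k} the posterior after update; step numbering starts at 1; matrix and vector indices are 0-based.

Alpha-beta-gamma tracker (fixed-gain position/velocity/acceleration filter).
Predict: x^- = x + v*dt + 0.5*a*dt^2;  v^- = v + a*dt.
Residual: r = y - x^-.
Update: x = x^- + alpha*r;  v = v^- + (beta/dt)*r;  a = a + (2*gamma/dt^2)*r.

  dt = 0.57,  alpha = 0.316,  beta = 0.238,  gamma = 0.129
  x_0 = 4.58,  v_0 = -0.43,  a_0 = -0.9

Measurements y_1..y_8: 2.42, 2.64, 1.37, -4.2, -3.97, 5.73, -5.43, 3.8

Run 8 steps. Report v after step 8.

v_post = 10.7660

step 1: x_pred=4.1887  r=-1.7687  x^+=3.6298  v^+=-1.6815  a^+=-2.3045
step 2: x_pred=2.2970  r=0.3430  x^+=2.4054  v^+=-2.8518  a^+=-2.0321
step 3: x_pred=0.4497  r=0.9203  x^+=0.7405  v^+=-3.6259  a^+=-1.3013
step 4: x_pred=-1.5376  r=-2.6624  x^+=-2.3789  v^+=-5.4793  a^+=-3.4155
step 5: x_pred=-6.0570  r=2.0870  x^+=-5.3975  v^+=-6.5547  a^+=-1.7582
step 6: x_pred=-9.4193  r=15.1493  x^+=-4.6321  v^+=-1.2314  a^+=10.2717
step 7: x_pred=-3.6654  r=-1.7646  x^+=-4.2230  v^+=3.8867  a^+=8.8704
step 8: x_pred=-0.5666  r=4.3666  x^+=0.8132  v^+=10.7660  a^+=12.3379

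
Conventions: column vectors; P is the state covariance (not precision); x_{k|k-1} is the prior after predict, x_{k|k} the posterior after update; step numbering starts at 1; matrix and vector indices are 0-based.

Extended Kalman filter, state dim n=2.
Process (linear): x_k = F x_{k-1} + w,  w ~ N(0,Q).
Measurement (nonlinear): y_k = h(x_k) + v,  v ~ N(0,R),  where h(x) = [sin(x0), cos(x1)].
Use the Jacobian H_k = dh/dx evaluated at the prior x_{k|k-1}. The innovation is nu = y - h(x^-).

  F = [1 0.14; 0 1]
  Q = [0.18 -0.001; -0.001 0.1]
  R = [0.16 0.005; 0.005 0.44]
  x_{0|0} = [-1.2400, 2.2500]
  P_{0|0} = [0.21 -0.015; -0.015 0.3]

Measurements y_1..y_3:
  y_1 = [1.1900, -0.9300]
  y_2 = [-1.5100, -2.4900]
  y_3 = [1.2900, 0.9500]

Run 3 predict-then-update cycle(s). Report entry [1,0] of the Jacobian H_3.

H_jac[1,0] = 0.0000

step 1: x^-=[-0.9250, 2.2500]  P^-=[0.3917 0.0260; 0.0260 0.4000]  H_jac=[0.6018 0.0000; 0.0000 -0.7781]  S=[0.3019 -0.0072; -0.0072 0.6822]  K=[0.7804 -0.0214; 0.0410 -0.4558]  nu=[1.9886, -0.3018]  x^+=[0.6334, 2.4691]  P^+=[0.2073 0.0071; 0.0071 0.2575]
step 2: x^-=[0.9790, 2.4691]  P^-=[0.3943 0.0422; 0.0422 0.3575]  H_jac=[0.5578 0.0000; 0.0000 -0.6229]  S=[0.2827 -0.0097; -0.0097 0.5787]  K=[0.7770 -0.0324; 0.0701 -0.3836]  nu=[-2.3400, -1.7077]  x^+=[-0.7837, 2.9602]  P^+=[0.2226 0.0167; 0.0167 0.2704]
step 3: x^-=[-0.3693, 2.9602]  P^-=[0.4125 0.0535; 0.0535 0.3704]  H_jac=[0.9326 0.0000; 0.0000 -0.1804]  S=[0.5188 -0.0040; -0.0040 0.4521]  K=[0.7415 -0.0148; 0.0951 -0.1470]  nu=[1.6509, 1.9336]  x^+=[0.8262, 2.8330]  P^+=[0.1271 0.0155; 0.0155 0.3558]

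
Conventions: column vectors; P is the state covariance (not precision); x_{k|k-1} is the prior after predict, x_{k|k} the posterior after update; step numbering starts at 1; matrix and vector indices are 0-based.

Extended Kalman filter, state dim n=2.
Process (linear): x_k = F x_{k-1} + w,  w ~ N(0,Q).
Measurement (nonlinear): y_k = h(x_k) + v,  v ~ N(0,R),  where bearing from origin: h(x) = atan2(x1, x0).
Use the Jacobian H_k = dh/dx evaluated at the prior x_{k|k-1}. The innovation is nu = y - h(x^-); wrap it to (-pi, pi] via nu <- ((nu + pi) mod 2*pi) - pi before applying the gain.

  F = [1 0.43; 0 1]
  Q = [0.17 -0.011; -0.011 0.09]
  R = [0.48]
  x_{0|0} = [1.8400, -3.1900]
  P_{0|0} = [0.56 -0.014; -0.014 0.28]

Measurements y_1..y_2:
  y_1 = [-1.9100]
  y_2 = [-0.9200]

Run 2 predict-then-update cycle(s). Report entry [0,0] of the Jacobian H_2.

step 1: x^-=[0.4683, -3.1900]  P^-=[0.7697 0.0954; 0.0954 0.3700]  H_jac=[0.3069 0.0450]  S=[0.5559]  K=[0.4327; 0.0827]  nu=[-0.4850]  x^+=[0.2585, -3.2301]  P^+=[0.6657 0.0755; 0.0755 0.3662]
step 2: x^-=[-1.1305, -3.2301]  P^-=[0.9683 0.2220; 0.2220 0.4562]  H_jac=[0.2758 -0.0965]  S=[0.5461]  K=[0.4498; 0.0315]  nu=[0.9875]  x^+=[-0.6863, -3.1990]  P^+=[0.8578 0.2143; 0.2143 0.4557]

H_jac[0,0] = 0.2758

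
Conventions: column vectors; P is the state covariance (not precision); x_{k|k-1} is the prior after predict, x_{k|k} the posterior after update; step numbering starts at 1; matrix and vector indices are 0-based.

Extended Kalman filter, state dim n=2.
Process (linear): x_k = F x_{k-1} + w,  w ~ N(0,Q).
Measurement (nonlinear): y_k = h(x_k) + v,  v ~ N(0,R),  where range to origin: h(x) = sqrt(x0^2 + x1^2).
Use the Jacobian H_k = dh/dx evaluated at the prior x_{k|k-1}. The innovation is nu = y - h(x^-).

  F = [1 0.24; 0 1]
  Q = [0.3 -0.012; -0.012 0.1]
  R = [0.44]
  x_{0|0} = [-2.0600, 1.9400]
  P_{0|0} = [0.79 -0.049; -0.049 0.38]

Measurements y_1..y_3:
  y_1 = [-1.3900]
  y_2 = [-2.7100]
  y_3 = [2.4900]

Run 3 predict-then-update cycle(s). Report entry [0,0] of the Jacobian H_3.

step 1: x^-=[-1.5944, 1.9400]  P^-=[1.0884 0.0302; 0.0302 0.4800]  H_jac=[-0.6349 0.7726]  S=[1.1356]  K=[-0.5880; 0.3097]  nu=[-3.9011]  x^+=[0.6993, 0.7320]  P^+=[0.6958 0.2370; 0.2370 0.3711]
step 2: x^-=[0.8750, 0.7320]  P^-=[1.1309 0.3140; 0.3140 0.4711]  H_jac=[0.7670 0.6416]  S=[1.6083]  K=[0.6646; 0.3377]  nu=[-3.8508]  x^+=[-1.6842, -0.5684]  P^+=[0.4205 -0.0469; -0.0469 0.2877]
step 3: x^-=[-1.8206, -0.5684]  P^-=[0.7146 0.0101; 0.0101 0.3877]  H_jac=[-0.9546 -0.2980]  S=[1.1313]  K=[-0.6056; -0.1107]  nu=[0.5827]  x^+=[-2.1735, -0.6329]  P^+=[0.2997 -0.0657; -0.0657 0.3738]

H_jac[0,0] = -0.9546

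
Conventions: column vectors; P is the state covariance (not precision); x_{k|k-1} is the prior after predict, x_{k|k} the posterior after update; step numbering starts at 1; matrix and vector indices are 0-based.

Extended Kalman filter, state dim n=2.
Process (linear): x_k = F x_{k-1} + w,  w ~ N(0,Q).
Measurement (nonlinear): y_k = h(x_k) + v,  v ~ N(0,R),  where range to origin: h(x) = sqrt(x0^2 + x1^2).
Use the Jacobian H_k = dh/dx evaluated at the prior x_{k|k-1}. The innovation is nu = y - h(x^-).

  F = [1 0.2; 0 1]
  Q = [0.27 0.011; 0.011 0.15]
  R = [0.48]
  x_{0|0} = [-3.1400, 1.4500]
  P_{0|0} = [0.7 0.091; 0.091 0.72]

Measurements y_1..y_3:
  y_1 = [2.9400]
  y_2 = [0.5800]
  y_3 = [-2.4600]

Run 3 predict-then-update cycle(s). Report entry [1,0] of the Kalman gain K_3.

K[1,0] = 0.5674

step 1: x^-=[-2.8500, 1.4500]  P^-=[1.0352 0.2460; 0.2460 0.8700]  H_jac=[-0.8913 0.4535]  S=[1.2824]  K=[-0.6325; 0.1367]  nu=[-0.2577]  x^+=[-2.6870, 1.4148]  P^+=[0.5222 0.3568; 0.3568 0.8460]
step 2: x^-=[-2.4041, 1.4148]  P^-=[0.9688 0.5371; 0.5371 0.9960]  H_jac=[-0.8618 0.5072]  S=[0.9863]  K=[-0.5704; 0.0429]  nu=[-2.2095]  x^+=[-1.1439, 1.3200]  P^+=[0.6479 0.5612; 0.5612 0.9942]
step 3: x^-=[-0.8799, 1.3200]  P^-=[1.1822 0.7710; 0.7710 1.1442]  H_jac=[-0.5547 0.8321]  S=[0.9242]  K=[-0.0153; 0.5674]  nu=[-4.0464]  x^+=[-0.8180, -0.9761]  P^+=[1.1820 0.7791; 0.7791 0.8467]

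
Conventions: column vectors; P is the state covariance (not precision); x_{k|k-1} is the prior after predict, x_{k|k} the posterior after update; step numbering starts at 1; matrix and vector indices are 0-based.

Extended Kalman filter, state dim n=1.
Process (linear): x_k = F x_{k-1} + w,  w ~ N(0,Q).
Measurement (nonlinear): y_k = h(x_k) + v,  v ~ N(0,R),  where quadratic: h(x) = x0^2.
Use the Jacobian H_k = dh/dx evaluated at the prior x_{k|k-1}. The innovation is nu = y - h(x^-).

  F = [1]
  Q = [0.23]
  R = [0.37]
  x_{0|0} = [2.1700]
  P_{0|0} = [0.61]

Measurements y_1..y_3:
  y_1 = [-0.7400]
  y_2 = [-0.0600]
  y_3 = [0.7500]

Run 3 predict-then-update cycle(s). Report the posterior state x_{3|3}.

step 1: x^-=[2.1700]  P^-=[0.8400]  H_jac=[4.3400]  S=[16.1919]  K=[0.2251]  nu=[-5.4489]  x^+=[0.9432]  P^+=[0.0192]
step 2: x^-=[0.9432]  P^-=[0.2492]  H_jac=[1.8864]  S=[1.2567]  K=[0.3740]  nu=[-0.9496]  x^+=[0.5880]  P^+=[0.0734]
step 3: x^-=[0.5880]  P^-=[0.3034]  H_jac=[1.1760]  S=[0.7895]  K=[0.4519]  nu=[0.4043]  x^+=[0.7707]  P^+=[0.1422]

x_post = [0.7707]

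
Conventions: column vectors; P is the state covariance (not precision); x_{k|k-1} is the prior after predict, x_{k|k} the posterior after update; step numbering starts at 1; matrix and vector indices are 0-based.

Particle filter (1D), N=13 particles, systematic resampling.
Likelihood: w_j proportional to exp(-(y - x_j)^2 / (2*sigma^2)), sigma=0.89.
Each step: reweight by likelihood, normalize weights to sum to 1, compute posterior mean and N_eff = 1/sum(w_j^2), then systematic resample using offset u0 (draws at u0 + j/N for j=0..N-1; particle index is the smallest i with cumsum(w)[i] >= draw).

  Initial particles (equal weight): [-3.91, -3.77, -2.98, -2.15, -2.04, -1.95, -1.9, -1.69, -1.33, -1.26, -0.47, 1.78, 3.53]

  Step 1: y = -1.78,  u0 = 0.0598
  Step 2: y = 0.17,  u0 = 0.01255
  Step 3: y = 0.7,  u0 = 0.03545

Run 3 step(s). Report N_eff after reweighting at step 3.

step 1: w=[0.0077, 0.0110, 0.0541, 0.1232, 0.1287, 0.1319, 0.1331, 0.1336, 0.1182, 0.1132, 0.0455, 0.0000, 0.0000]  mean=-1.8168  Neff=8.5752  idx=[2, 3, 4, 4, 5, 5, 6, 7, 7, 8, 8, 9, 10]
step 2: w=[0.0009, 0.0162, 0.0222, 0.0222, 0.0284, 0.0284, 0.0324, 0.0545, 0.0545, 0.1169, 0.1169, 0.1331, 0.3736]  mean=-1.1385  Neff=5.1423  idx=[1, 4, 7, 8, 9, 10, 10, 11, 12, 12, 12, 12, 12]
step 3: w=[0.0024, 0.0048, 0.0109, 0.0109, 0.0298, 0.0298, 0.0298, 0.0355, 0.1692, 0.1692, 0.1692, 0.1692, 0.1692]  mean=-0.6126  Neff=6.7852  idx=[4, 6, 8, 8, 9, 9, 10, 10, 10, 11, 11, 12, 12]

N_eff = 6.7852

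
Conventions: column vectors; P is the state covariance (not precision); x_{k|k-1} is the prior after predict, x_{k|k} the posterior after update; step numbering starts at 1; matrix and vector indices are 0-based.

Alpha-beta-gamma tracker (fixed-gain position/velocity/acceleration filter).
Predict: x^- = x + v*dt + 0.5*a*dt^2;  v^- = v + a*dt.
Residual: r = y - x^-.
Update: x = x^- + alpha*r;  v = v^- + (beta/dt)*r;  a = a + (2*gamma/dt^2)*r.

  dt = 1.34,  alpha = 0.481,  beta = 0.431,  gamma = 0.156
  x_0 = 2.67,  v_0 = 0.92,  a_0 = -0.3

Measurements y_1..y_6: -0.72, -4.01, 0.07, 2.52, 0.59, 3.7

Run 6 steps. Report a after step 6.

a_post = 1.6590

step 1: x_pred=3.6335  r=-4.3535  x^+=1.5394  v^+=-0.8823  a^+=-1.0564
step 2: x_pred=-0.5913  r=-3.4187  x^+=-2.2357  v^+=-3.3975  a^+=-1.6505
step 3: x_pred=-8.2701  r=8.3401  x^+=-4.2585  v^+=-2.9266  a^+=-0.2013
step 4: x_pred=-8.3609  r=10.8809  x^+=-3.1272  v^+=0.3034  a^+=1.6893
step 5: x_pred=-1.2040  r=1.7940  x^+=-0.3411  v^+=3.1441  a^+=2.0011
step 6: x_pred=5.6686  r=-1.9686  x^+=4.7217  v^+=5.1924  a^+=1.6590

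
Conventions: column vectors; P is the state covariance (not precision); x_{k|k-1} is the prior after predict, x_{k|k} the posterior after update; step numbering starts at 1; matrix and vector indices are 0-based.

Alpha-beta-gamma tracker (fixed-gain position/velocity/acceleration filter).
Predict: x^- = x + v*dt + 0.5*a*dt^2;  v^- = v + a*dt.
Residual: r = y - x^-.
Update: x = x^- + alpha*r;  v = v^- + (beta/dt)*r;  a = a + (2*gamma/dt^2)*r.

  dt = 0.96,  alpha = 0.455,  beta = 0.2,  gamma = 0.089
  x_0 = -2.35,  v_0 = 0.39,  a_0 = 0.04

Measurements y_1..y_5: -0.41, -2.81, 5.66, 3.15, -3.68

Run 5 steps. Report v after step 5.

v_post = 1.4024

step 1: x_pred=-1.9572  r=1.5472  x^+=-1.2532  v^+=0.7507  a^+=0.3388
step 2: x_pred=-0.3764  r=-2.4336  x^+=-1.4837  v^+=0.5690  a^+=-0.1312
step 3: x_pred=-0.9979  r=6.6579  x^+=2.0314  v^+=1.8301  a^+=1.1547
step 4: x_pred=4.3204  r=-1.1704  x^+=3.7879  v^+=2.6948  a^+=0.9287
step 5: x_pred=6.8028  r=-10.4828  x^+=2.0331  v^+=1.4024  a^+=-1.0960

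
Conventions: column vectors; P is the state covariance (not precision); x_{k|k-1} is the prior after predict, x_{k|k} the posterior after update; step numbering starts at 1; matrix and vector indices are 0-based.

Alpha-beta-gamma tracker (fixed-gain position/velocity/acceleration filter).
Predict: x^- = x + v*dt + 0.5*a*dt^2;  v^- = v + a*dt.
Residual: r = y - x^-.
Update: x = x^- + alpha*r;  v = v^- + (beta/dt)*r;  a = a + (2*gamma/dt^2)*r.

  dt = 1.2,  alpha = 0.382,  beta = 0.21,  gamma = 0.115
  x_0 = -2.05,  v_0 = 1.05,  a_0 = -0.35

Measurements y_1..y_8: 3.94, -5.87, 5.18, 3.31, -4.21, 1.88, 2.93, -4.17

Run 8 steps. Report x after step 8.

x_post = -2.4058

step 1: x_pred=-1.0420  r=4.9820  x^+=0.8611  v^+=1.5018  a^+=0.4457
step 2: x_pred=2.9843  r=-8.8543  x^+=-0.3981  v^+=0.4872  a^+=-0.9685
step 3: x_pred=-0.5107  r=5.6907  x^+=1.6632  v^+=0.3209  a^+=-0.0596
step 4: x_pred=2.0054  r=1.3046  x^+=2.5037  v^+=0.4778  a^+=0.1488
step 5: x_pred=3.1842  r=-7.3942  x^+=0.3596  v^+=-0.6376  a^+=-1.0322
step 6: x_pred=-1.1487  r=3.0287  x^+=0.0082  v^+=-1.3463  a^+=-0.5484
step 7: x_pred=-2.0021  r=4.9321  x^+=-0.1181  v^+=-1.1413  a^+=0.2393
step 8: x_pred=-1.3153  r=-2.8547  x^+=-2.4058  v^+=-1.3536  a^+=-0.2166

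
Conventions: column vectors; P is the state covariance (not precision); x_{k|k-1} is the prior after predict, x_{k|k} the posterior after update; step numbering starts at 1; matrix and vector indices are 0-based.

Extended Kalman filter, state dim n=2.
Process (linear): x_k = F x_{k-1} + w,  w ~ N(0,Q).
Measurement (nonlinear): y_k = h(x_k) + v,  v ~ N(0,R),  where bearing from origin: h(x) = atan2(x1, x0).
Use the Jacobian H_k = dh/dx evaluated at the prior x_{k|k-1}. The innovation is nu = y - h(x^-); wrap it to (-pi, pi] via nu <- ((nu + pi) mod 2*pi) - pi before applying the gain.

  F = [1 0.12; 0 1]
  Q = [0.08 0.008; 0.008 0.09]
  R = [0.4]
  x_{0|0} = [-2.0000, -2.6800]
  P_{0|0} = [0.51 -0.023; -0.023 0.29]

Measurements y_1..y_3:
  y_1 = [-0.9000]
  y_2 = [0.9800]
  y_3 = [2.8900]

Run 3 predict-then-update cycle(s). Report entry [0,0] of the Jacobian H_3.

step 1: x^-=[-2.3216, -2.6800]  P^-=[0.5887 0.0198; 0.0198 0.3800]  H_jac=[0.2132 -0.1847]  S=[0.4381]  K=[0.2780; -0.1505]  nu=[1.3847]  x^+=[-1.9366, -2.8884]  P^+=[0.5548 0.0381; 0.0381 0.3701]
step 2: x^-=[-2.2832, -2.8884]  P^-=[0.6493 0.0905; 0.0905 0.4601]  H_jac=[0.2131 -0.1684]  S=[0.4360]  K=[0.2823; -0.1335]  nu=[-3.0635]  x^+=[-3.1480, -2.4795]  P^+=[0.6145 0.1070; 0.1070 0.4523]
step 3: x^-=[-3.4456, -2.4795]  P^-=[0.7267 0.1693; 0.1693 0.5423]  H_jac=[0.1376 -0.1912]  S=[0.4247]  K=[0.1593; -0.1893]  nu=[-0.8754]  x^+=[-3.5850, -2.3138]  P^+=[0.7159 0.1821; 0.1821 0.5271]

H_jac[0,0] = 0.1376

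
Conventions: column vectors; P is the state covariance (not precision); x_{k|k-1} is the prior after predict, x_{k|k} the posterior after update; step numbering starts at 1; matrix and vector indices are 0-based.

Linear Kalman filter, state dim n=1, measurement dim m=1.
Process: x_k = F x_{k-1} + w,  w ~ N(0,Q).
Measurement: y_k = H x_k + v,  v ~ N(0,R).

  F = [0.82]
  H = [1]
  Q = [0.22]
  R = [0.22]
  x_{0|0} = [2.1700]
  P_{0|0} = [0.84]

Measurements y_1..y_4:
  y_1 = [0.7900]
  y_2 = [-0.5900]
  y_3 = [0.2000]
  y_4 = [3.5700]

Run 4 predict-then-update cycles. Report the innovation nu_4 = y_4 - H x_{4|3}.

step 1: x^-=[1.7794]  P^-=[0.7848]  S=[1.0048]  K=[0.7811]  nu=[-0.9894]  x^+=[1.0066]  P^+=[0.1718]
step 2: x^-=[0.8254]  P^-=[0.3355]  S=[0.5555]  K=[0.6040]  nu=[-1.4154]  x^+=[-0.0295]  P^+=[0.1329]
step 3: x^-=[-0.0242]  P^-=[0.3093]  S=[0.5293]  K=[0.5844]  nu=[0.2242]  x^+=[0.1068]  P^+=[0.1286]
step 4: x^-=[0.0876]  P^-=[0.3064]  S=[0.5264]  K=[0.5821]  nu=[3.4824]  x^+=[2.1147]  P^+=[0.1281]

innov = [3.4824]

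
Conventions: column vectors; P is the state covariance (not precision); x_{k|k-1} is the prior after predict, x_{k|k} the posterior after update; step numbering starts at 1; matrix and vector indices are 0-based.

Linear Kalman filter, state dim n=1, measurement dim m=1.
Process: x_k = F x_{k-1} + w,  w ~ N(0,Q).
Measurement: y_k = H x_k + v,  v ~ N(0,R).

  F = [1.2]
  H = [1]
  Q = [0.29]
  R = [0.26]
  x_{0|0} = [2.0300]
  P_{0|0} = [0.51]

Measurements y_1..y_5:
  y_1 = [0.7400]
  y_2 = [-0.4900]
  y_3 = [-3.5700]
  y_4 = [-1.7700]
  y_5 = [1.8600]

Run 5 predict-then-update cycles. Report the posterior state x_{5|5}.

x_post = [0.4311]

step 1: x^-=[2.4360]  P^-=[1.0244]  S=[1.2844]  K=[0.7976]  nu=[-1.6960]  x^+=[1.0833]  P^+=[0.2074]
step 2: x^-=[1.3000]  P^-=[0.5886]  S=[0.8486]  K=[0.6936]  nu=[-1.7900]  x^+=[0.0584]  P^+=[0.1803]
step 3: x^-=[0.0701]  P^-=[0.5497]  S=[0.8097]  K=[0.6789]  nu=[-3.6401]  x^+=[-2.4011]  P^+=[0.1765]
step 4: x^-=[-2.8813]  P^-=[0.5442]  S=[0.8042]  K=[0.6767]  nu=[1.1113]  x^+=[-2.1293]  P^+=[0.1759]
step 5: x^-=[-2.5552]  P^-=[0.5434]  S=[0.8034]  K=[0.6764]  nu=[4.4152]  x^+=[0.4311]  P^+=[0.1759]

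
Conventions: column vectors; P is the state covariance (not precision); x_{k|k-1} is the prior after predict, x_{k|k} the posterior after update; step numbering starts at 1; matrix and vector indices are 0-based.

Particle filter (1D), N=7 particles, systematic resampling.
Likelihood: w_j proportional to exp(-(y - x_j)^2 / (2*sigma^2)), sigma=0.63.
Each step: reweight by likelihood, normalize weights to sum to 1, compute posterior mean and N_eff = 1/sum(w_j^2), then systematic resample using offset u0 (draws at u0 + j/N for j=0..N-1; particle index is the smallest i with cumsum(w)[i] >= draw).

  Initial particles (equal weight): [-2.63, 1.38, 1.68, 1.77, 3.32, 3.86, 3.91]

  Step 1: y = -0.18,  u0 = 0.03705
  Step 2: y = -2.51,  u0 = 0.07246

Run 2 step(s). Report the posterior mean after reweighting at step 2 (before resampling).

post_mean = 1.3842

step 1: w=[0.0076, 0.6831, 0.1876, 0.1218, 0.0000, 0.0000, 0.0000]  mean=1.4532  Neff=1.9356  idx=[1, 1, 1, 1, 1, 2, 3]
step 2: w=[0.1974, 0.1974, 0.1974, 0.1974, 0.1974, 0.0093, 0.0036]  mean=1.3842  Neff=5.1287  idx=[0, 1, 1, 2, 3, 3, 4]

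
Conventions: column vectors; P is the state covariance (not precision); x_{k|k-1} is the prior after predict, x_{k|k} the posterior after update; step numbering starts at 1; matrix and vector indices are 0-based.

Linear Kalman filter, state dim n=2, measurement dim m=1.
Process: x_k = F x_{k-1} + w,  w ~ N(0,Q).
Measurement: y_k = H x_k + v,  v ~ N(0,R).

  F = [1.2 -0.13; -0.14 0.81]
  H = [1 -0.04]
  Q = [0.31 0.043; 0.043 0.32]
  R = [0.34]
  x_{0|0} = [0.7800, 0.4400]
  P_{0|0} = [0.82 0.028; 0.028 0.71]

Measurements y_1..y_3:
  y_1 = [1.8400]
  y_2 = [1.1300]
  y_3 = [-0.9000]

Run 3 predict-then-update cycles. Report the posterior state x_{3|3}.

step 1: x^-=[0.8788, 0.2472]  P^-=[1.4941 -0.1418; -0.1418 0.7956]  S=[1.8467]  K=[0.8121; -0.0940]  nu=[0.9711]  x^+=[1.6674, 0.1559]  P^+=[0.2761 -0.0008; -0.0008 0.7792]
step 2: x^-=[1.9807, -0.1072]  P^-=[0.7210 -0.0862; -0.0862 0.8368]  S=[1.0692]  K=[0.6775; -0.1119]  nu=[-0.8550]  x^+=[1.4014, -0.0115]  P^+=[0.2302 -0.0051; -0.0051 0.8234]
step 3: x^-=[1.6832, -0.2055]  P^-=[0.6569 -0.0874; -0.0874 0.8659]  S=[1.0053]  K=[0.6569; -0.1214]  nu=[-2.5914]  x^+=[-0.0192, 0.1092]  P^+=[0.2231 -0.0072; -0.0072 0.8511]

x_post = [-0.0192, 0.1092]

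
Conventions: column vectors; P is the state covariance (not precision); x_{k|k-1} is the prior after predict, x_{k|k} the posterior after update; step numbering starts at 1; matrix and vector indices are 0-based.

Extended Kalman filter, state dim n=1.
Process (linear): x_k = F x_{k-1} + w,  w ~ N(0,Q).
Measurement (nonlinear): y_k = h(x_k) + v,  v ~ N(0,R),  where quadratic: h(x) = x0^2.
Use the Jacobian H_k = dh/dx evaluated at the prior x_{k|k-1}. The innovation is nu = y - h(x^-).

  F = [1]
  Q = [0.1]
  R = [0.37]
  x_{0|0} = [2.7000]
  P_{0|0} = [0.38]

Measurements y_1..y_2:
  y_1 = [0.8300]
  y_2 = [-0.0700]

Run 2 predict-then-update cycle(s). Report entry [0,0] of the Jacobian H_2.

step 1: x^-=[2.7000]  P^-=[0.4800]  H_jac=[5.4000]  S=[14.3668]  K=[0.1804]  nu=[-6.4600]  x^+=[1.5345]  P^+=[0.0124]
step 2: x^-=[1.5345]  P^-=[0.1124]  H_jac=[3.0690]  S=[1.4283]  K=[0.2414]  nu=[-2.4247]  x^+=[0.9491]  P^+=[0.0291]

H_jac[0,0] = 3.0690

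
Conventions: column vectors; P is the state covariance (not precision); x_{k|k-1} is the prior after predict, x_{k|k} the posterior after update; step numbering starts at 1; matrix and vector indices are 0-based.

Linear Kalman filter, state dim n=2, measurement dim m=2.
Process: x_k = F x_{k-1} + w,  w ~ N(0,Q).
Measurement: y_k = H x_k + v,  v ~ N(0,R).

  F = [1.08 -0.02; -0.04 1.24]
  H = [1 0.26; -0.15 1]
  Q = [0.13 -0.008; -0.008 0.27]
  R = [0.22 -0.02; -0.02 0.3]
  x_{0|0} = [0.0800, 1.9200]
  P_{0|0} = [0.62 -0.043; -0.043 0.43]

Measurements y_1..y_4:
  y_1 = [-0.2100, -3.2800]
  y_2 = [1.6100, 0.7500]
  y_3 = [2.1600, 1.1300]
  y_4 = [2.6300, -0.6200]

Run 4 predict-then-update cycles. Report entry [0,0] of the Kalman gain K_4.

K[0,0] = 0.5307

step 1: x^-=[0.0480, 2.3776]  P^-=[0.8552 -0.1031; -0.1031 0.9364]  S=[1.0849 -0.0039; -0.0039 1.2866]  K=[0.7629 -0.1775; 0.1320 0.7402]  nu=[-0.8762, -5.6504]  x^+=[0.3826, -1.9208]  P^+=[0.1821 -0.0412; -0.0412 0.2133]
step 2: x^-=[0.4517, -2.3971]  P^-=[0.3443 -0.0764; -0.0764 0.6023]  S=[0.5653 0.0116; 0.0116 0.9329]  K=[0.5769 -0.1444; 0.1285 0.6563]  nu=[1.7816, 3.2148]  x^+=[1.0153, -0.0584]  P^+=[0.1387 -0.0340; -0.0340 0.1892]
step 3: x^-=[1.0977, -0.1130]  P^-=[0.2933 -0.0643; -0.0643 0.5645]  S=[0.5180 0.0210; 0.0210 0.8904]  K=[0.5393 -0.1343; 0.1332 0.6417]  nu=[1.0917, 1.4077]  x^+=[1.4974, 0.9357]  P^+=[0.1296 -0.0317; -0.0317 0.1851]
step 4: x^-=[1.5985, 1.1004]  P^-=[0.2826 -0.0606; -0.0606 0.5579]  S=[0.5088 0.0244; 0.0244 0.8825]  K=[0.5307 -0.1314; 0.1353 0.6388]  nu=[0.7455, -1.4806]  x^+=[2.1886, 0.2554]  P^+=[0.1274 -0.0309; -0.0309 0.1843]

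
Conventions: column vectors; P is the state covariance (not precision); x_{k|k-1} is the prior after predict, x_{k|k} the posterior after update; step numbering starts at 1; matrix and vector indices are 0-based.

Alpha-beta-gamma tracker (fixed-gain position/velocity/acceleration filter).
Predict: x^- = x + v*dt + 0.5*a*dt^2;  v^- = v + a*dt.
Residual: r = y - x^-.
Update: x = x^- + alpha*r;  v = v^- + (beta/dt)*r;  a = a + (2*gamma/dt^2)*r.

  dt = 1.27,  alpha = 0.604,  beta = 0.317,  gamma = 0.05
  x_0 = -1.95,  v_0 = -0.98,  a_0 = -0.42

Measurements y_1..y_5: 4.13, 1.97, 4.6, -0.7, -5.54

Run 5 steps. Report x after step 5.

step 1: x_pred=-3.5333  r=7.6633  x^+=1.0953  v^+=0.3994  a^+=0.0551
step 2: x_pred=1.6470  r=0.3230  x^+=1.8421  v^+=0.5500  a^+=0.0751
step 3: x_pred=2.6013  r=1.9987  x^+=3.8085  v^+=1.1444  a^+=0.1991
step 4: x_pred=5.4224  r=-6.1224  x^+=1.7245  v^+=-0.1310  a^+=-0.1805
step 5: x_pred=1.4125  r=-6.9525  x^+=-2.7868  v^+=-2.0956  a^+=-0.6116

x_post = -2.7868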